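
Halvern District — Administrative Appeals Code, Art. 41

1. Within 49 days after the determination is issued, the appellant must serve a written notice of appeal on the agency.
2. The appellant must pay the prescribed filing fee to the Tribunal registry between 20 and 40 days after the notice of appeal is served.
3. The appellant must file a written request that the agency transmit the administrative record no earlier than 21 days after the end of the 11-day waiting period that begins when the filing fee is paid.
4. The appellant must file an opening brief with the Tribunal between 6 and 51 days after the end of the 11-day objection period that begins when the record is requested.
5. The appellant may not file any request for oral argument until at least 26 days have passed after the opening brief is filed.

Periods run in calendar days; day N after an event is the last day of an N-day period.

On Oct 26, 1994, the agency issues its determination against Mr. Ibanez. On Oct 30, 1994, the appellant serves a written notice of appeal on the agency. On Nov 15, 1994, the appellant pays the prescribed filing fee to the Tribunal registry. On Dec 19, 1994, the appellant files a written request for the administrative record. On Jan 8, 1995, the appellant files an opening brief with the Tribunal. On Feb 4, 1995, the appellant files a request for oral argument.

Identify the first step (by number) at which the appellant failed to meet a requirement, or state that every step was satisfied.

Step 2

Step 1: 49 days after Oct 26, 1994 (when the determination is issued) is Dec 14, 1994; completed Oct 30, 1994, before the deadline.
Step 2: the window is 20–40 days after Oct 30, 1994 (when the notice of appeal is served), so Nov 19, 1994 through Dec 9, 1994; done Nov 15, 1994 — 4 days before the window opened.
That is the first point of non-compliance.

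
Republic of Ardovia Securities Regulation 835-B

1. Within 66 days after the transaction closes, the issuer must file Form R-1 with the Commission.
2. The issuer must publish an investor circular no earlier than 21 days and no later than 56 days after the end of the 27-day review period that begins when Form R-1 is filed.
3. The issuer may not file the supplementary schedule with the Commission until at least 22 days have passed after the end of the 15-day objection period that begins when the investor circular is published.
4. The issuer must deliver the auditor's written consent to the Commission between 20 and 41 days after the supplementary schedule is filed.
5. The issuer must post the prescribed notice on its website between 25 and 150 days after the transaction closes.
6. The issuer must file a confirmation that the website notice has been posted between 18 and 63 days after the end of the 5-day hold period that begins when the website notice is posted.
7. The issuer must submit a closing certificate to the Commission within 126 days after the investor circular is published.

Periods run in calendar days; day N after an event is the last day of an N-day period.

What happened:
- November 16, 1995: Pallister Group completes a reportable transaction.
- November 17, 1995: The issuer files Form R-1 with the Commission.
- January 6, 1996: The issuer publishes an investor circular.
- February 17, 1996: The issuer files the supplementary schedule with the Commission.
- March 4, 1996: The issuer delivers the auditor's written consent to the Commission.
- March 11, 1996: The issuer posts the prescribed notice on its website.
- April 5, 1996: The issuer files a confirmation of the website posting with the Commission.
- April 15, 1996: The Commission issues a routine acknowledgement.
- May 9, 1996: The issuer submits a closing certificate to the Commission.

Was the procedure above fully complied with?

Step 1 — counting 66 days from November 16, 1995 (when the transaction closes) gives a deadline of January 21, 1996; completed November 17, 1995, before the deadline.
Step 2 — 21 and 56 days from December 14, 1995 (end of the 27-day review period, which began when Form R-1 is filed on November 17, 1995) are January 4, 1996 and February 8, 1996 respectively; January 6, 1996 falls inside that range.
Step 3 — must wait 22 days from January 21, 1996 (end of the 15-day objection period, which began when the investor circular is published on January 6, 1996), so not before February 12, 1996; done February 17, 1996, after the minimum wait.
Step 4 — 20 and 41 days from February 17, 1996 (when the supplementary schedule is filed) are March 8, 1996 and March 29, 1996 respectively; done March 4, 1996 — 4 days before the window opened.
No need to go further; step 4 was not satisfied.

No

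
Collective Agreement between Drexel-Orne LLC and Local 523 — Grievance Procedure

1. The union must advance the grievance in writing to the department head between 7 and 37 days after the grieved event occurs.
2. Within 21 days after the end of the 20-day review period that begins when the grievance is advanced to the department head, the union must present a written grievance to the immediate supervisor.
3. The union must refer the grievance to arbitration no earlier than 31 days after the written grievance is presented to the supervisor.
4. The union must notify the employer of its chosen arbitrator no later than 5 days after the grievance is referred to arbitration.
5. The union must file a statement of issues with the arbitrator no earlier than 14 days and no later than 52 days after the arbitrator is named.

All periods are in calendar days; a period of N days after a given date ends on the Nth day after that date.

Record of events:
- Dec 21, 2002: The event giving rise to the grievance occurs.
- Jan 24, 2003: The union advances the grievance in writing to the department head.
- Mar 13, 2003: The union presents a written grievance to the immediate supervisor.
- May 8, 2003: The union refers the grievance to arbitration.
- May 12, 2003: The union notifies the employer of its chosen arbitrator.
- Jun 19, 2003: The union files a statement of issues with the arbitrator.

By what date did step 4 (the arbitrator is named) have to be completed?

Step 4 runs from May 8, 2003, when the grievance is referred to arbitration. 5 days after May 8, 2003 is May 13, 2003.

May 13, 2003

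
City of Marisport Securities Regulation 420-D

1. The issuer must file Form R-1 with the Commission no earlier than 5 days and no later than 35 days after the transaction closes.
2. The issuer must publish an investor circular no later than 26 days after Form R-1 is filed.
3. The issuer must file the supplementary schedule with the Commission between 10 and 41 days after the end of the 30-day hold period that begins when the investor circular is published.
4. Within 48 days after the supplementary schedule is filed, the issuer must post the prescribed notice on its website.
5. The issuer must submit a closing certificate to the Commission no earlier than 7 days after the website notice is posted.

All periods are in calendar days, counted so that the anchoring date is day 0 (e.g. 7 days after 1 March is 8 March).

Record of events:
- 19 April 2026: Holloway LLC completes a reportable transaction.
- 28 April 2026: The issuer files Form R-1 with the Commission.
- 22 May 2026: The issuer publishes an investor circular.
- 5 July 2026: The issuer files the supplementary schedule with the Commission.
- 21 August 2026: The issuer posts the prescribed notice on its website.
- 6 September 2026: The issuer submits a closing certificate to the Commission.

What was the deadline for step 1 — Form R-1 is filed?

Step 1 runs from 19 April 2026, when the transaction closes. The window is 5–35 days after 19 April 2026; it closes on 24 May 2026.

24 May 2026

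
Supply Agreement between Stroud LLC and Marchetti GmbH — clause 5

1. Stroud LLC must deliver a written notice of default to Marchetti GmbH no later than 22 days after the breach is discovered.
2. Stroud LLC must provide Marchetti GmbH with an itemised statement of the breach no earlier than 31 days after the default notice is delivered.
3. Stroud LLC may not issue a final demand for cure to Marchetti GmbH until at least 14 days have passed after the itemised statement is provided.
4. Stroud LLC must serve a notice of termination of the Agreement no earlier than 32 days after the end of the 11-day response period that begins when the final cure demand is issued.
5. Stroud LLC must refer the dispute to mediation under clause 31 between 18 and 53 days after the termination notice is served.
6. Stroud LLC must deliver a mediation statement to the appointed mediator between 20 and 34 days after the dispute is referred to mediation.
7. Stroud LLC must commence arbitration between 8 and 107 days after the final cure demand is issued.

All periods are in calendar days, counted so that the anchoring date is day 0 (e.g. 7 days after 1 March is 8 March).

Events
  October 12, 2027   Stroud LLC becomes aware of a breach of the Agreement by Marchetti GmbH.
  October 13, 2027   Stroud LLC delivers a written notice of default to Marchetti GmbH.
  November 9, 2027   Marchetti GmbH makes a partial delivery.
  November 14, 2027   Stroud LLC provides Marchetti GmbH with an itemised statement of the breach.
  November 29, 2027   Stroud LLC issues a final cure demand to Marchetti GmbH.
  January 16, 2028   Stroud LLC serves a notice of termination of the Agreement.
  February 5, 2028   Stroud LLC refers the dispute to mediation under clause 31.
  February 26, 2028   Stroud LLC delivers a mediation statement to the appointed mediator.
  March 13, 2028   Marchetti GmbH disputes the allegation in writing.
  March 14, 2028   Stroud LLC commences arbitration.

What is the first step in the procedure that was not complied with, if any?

Step 1: 22 days after October 12, 2027 (when the breach is discovered) is November 3, 2027; done October 13, 2027 — timely.
Step 2: the earliest permitted date is 31 days after October 13, 2027 (when the default notice is delivered), i.e. November 13, 2027; November 14, 2027 is on or after that date.
Step 3: the earliest permitted date is 14 days after November 14, 2027 (when the itemised statement is provided), i.e. November 28, 2027; done November 29, 2027, after the minimum wait.
Step 4: the earliest permitted date is 32 days after December 10, 2027 (end of the 11-day response period, which began when the final cure demand is issued on November 29, 2027), i.e. January 11, 2028; January 16, 2028 is on or after that date.
Step 5: the window is 18–53 days after January 16, 2028 (when the termination notice is served), so February 3, 2028 through March 9, 2028; done February 5, 2028, which is between those dates.
Step 6: the window is 20–34 days after February 5, 2028 (when the dispute is referred to mediation), so February 25, 2028 through March 10, 2028; done February 26, 2028, which is between those dates.
Step 7: the window is 8–107 days after November 29, 2027 (when the final cure demand is issued), so December 7, 2027 through March 15, 2028; done March 14, 2028 — within the window.

None — every step was satisfied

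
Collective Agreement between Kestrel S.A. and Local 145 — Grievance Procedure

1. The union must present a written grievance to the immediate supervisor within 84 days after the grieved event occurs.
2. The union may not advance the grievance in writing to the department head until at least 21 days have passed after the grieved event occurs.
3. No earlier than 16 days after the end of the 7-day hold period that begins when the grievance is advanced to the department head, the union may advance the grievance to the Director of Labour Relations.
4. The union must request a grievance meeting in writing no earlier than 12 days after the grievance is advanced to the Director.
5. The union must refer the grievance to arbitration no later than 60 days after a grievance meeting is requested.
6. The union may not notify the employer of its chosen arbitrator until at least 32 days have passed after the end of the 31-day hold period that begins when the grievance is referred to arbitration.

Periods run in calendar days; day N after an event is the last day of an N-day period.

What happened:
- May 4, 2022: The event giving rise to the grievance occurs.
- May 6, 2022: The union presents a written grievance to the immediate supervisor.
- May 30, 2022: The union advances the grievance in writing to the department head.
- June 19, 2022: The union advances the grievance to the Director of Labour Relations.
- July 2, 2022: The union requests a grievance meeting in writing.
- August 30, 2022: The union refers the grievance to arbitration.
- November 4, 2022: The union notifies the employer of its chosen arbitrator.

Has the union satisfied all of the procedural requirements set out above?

Step 1 — counting 84 days from May 4, 2022 (when the grieved event occurs) gives a deadline of July 27, 2022; done May 6, 2022 — timely.
Step 2 — must wait 21 days from May 4, 2022 (when the grieved event occurs), so not before May 25, 2022; done May 30, 2022 — permitted.
Step 3 — must wait 16 days from June 6, 2022 (end of the 7-day hold period, which began when the grievance is advanced to the department head on May 30, 2022), so not before June 22, 2022; June 19, 2022 is 3 days before the earliest permitted date.
The procedure was therefore not followed at step 3.

No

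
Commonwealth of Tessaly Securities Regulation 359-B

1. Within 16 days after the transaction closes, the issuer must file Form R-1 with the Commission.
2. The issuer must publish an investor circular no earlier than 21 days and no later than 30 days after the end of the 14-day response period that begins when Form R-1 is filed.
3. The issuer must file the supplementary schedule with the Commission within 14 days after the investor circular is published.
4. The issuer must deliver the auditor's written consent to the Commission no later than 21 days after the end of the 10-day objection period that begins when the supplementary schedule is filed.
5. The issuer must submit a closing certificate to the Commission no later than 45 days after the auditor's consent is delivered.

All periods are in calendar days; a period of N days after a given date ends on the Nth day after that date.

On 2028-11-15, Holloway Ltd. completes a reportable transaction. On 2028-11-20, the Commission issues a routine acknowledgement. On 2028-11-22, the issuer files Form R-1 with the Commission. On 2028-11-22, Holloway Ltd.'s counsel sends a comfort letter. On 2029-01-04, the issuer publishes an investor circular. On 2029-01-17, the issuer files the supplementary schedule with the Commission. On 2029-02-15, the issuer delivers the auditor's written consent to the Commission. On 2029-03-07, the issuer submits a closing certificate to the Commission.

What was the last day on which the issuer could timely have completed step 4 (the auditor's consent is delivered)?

2029-02-17

The supplementary schedule is filed on 2029-01-17; the 10-day objection period therefore ends 2029-01-27, and step 4 runs from that date. 21 days after 2029-01-27 is 2029-02-17.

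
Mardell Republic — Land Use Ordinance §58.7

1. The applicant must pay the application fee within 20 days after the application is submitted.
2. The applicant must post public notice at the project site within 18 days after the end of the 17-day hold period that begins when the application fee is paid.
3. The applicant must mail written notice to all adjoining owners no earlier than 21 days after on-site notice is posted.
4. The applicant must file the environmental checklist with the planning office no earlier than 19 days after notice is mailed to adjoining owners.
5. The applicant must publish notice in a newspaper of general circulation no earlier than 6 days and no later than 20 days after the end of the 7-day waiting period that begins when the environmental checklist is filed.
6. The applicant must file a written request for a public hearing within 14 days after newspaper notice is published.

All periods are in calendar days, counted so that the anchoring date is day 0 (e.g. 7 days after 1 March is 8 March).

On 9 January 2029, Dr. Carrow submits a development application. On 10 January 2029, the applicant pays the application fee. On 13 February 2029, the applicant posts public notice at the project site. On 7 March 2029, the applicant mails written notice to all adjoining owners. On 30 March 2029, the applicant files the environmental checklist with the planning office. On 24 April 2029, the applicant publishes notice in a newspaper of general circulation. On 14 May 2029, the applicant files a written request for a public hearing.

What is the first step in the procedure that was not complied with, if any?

Step 6

Step 1: 20 days after 9 January 2029 (when the application is submitted) is 29 January 2029; done 10 January 2029 — timely.
Step 2: 18 days after 27 January 2029 (end of the 17-day hold period, which began when the application fee is paid on 10 January 2029) is 14 February 2029; done 13 February 2029 — timely.
Step 3: the earliest permitted date is 21 days after 13 February 2029 (when on-site notice is posted), i.e. 6 March 2029; done 7 March 2029, after the minimum wait.
Step 4: the earliest permitted date is 19 days after 7 March 2029 (when notice is mailed to adjoining owners), i.e. 26 March 2029; done 30 March 2029, after the minimum wait.
Step 5: the window is 6–20 days after 6 April 2029 (end of the 7-day waiting period, which began when the environmental checklist is filed on 30 March 2029), so 12 April 2029 through 26 April 2029; 24 April 2029 falls inside that range.
Step 6: 14 days after 24 April 2029 (when newspaper notice is published) is 8 May 2029; not done until 14 May 2029, 6 days after the deadline.
Later steps need not be reached.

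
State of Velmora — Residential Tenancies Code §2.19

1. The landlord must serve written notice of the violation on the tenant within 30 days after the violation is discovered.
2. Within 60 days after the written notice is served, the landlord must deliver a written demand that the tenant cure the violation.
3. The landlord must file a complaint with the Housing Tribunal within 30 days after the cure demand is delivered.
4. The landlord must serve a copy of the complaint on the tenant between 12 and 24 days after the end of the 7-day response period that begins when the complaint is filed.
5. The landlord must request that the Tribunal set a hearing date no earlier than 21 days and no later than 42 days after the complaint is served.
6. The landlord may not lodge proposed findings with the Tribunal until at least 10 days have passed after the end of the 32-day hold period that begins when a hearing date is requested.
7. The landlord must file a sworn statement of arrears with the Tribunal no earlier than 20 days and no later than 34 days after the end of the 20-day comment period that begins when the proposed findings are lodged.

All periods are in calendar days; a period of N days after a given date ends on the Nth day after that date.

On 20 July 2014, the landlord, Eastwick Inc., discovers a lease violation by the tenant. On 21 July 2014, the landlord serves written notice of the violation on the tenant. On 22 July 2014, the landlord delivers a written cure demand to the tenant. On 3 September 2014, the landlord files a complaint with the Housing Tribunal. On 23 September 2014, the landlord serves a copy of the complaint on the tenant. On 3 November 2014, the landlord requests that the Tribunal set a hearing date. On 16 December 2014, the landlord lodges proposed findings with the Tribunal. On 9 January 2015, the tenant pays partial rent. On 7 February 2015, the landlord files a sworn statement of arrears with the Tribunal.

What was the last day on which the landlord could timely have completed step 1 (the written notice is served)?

Step 1 runs from 20 July 2014, when the violation is discovered. 30 days after 20 July 2014 is 19 August 2014.

19 August 2014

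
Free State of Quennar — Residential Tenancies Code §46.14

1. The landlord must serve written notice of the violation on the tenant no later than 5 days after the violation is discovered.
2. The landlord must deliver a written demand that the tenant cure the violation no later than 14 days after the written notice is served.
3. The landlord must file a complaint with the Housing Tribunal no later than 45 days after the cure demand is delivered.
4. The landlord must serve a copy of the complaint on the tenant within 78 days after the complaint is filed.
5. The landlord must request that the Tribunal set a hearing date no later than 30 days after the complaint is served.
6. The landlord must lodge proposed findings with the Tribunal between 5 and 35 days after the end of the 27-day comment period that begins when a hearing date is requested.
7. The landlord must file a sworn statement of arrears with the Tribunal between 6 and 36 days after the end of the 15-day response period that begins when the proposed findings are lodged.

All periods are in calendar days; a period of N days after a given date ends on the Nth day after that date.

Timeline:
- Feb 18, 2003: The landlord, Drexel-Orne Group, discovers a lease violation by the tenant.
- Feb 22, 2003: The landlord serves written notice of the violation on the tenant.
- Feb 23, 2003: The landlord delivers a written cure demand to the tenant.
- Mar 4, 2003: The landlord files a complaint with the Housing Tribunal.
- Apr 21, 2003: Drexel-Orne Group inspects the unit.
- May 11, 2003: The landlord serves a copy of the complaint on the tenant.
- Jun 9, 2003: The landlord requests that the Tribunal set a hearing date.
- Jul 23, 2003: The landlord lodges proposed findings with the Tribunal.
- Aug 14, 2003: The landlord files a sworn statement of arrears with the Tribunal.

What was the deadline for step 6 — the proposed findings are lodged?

Aug 10, 2003

A hearing date is requested on Jun 9, 2003; the 27-day comment period therefore ends Jul 6, 2003, and step 6 runs from that date. The window is 5–35 days after Jul 6, 2003; it closes on Aug 10, 2003.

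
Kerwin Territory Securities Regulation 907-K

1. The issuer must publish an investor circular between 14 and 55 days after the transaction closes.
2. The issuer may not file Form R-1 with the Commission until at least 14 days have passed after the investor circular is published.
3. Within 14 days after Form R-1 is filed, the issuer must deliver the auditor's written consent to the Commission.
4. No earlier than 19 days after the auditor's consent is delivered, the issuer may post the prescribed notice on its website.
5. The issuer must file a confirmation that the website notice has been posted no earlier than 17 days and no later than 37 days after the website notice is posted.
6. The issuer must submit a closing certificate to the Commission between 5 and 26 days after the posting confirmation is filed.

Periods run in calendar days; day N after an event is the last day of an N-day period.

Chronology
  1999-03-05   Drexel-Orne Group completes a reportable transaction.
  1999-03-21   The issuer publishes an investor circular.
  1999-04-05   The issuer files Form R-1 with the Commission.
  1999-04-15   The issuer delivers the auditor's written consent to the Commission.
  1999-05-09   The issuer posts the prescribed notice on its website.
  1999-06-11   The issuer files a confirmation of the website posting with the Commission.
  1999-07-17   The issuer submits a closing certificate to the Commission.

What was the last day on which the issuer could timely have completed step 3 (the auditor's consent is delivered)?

Step 3 runs from 1999-04-05, when Form R-1 is filed. 14 days after 1999-04-05 is 1999-04-19.

1999-04-19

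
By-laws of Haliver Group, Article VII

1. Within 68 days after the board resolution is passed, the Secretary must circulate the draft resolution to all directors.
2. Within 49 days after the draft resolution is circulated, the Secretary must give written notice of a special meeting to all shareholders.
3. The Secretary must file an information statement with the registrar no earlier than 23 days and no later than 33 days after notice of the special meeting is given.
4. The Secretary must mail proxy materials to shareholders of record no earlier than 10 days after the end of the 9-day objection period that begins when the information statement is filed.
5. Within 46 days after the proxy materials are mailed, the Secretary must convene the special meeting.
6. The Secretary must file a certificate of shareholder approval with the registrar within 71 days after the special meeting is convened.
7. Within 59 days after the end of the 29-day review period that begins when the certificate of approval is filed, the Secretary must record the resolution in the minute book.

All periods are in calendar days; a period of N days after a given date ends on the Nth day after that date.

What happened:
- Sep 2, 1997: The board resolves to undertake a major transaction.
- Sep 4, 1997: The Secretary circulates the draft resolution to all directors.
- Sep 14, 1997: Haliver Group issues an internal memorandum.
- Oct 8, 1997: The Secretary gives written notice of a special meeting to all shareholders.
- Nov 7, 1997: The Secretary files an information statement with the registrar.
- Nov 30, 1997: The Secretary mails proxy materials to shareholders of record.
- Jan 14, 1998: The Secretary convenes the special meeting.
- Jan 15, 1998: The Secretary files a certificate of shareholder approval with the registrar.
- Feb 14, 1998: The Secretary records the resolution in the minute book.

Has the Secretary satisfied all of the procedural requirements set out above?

Yes

Step 1: 68 days after Sep 2, 1997 (when the board resolution is passed) is Nov 9, 1997; completed Sep 4, 1997, before the deadline.
Step 2: 49 days after Sep 4, 1997 (when the draft resolution is circulated) is Oct 23, 1997; Oct 8, 1997 is within that limit.
Step 3: the window is 23–33 days after Oct 8, 1997 (when notice of the special meeting is given), so Oct 31, 1997 through Nov 10, 1997; done Nov 7, 1997, which is between those dates.
Step 4: the earliest permitted date is 10 days after Nov 16, 1997 (end of the 9-day objection period, which began when the information statement is filed on Nov 7, 1997), i.e. Nov 26, 1997; done Nov 30, 1997 — permitted.
Step 5: 46 days after Nov 30, 1997 (when the proxy materials are mailed) is Jan 15, 1998; completed Jan 14, 1998, before the deadline.
Step 6: 71 days after Jan 14, 1998 (when the special meeting is convened) is Mar 26, 1998; completed Jan 15, 1998, before the deadline.
Step 7: 59 days after Feb 13, 1998 (end of the 29-day review period, which began when the certificate of approval is filed on Jan 15, 1998) is Apr 13, 1998; done Feb 14, 1998 — timely.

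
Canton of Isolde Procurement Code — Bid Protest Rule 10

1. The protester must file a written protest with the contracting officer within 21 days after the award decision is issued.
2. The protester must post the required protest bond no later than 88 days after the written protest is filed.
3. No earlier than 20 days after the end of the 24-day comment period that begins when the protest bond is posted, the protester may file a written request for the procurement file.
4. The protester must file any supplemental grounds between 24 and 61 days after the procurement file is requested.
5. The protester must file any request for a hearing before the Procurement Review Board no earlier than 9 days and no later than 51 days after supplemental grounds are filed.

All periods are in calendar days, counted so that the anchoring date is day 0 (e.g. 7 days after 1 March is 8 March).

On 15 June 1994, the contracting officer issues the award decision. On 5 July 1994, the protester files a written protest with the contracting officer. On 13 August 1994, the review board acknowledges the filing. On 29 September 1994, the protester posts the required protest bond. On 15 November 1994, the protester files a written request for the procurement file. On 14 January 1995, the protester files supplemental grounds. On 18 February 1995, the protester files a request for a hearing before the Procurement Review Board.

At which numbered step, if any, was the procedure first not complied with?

None — every step was satisfied

Step 1: 21 days after 15 June 1994 (when the award decision is issued) is 6 July 1994; done 5 July 1994 — timely.
Step 2: 88 days after 5 July 1994 (when the written protest is filed) is 1 October 1994; 29 September 1994 is within that limit.
Step 3: the earliest permitted date is 20 days after 23 October 1994 (end of the 24-day comment period, which began when the protest bond is posted on 29 September 1994), i.e. 12 November 1994; done 15 November 1994 — permitted.
Step 4: the window is 24–61 days after 15 November 1994 (when the procurement file is requested), so 9 December 1994 through 15 January 1995; done 14 January 1995 — within the window.
Step 5: the window is 9–51 days after 14 January 1995 (when supplemental grounds are filed), so 23 January 1995 through 6 March 1995; done 18 February 1995, which is between those dates.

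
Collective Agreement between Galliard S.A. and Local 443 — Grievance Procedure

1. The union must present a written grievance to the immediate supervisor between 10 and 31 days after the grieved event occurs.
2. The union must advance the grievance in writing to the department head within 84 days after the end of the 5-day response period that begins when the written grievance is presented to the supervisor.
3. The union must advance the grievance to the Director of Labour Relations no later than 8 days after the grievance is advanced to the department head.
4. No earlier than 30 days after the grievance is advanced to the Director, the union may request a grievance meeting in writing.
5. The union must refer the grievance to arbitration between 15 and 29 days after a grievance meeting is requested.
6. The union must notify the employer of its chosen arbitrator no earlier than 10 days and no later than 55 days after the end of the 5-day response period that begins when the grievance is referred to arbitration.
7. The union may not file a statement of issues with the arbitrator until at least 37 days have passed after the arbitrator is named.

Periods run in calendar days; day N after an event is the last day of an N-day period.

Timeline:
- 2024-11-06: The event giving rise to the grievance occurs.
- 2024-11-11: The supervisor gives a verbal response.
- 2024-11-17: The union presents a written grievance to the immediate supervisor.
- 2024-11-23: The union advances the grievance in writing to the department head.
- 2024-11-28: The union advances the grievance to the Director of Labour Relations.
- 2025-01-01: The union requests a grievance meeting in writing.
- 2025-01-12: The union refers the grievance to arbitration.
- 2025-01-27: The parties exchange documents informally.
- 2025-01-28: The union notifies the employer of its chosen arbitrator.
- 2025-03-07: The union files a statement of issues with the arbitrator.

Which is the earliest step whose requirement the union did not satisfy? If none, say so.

Step 1 — 10 and 31 days from 2024-11-06 (when the grieved event occurs) are 2024-11-16 and 2024-12-07 respectively; done 2024-11-17, which is between those dates.
Step 2 — counting 84 days from 2024-11-22 (end of the 5-day response period, which began when the written grievance is presented to the supervisor on 2024-11-17) gives a deadline of 2025-02-14; done 2024-11-23 — timely.
Step 3 — counting 8 days from 2024-11-23 (when the grievance is advanced to the department head) gives a deadline of 2024-12-01; completed 2024-11-28, before the deadline.
Step 4 — must wait 30 days from 2024-11-28 (when the grievance is advanced to the Director), so not before 2024-12-28; done 2025-01-01 — permitted.
Step 5 — 15 and 29 days from 2025-01-01 (when a grievance meeting is requested) are 2025-01-16 and 2025-01-30 respectively; done 2025-01-12 — 4 days before the window opened.

Step 5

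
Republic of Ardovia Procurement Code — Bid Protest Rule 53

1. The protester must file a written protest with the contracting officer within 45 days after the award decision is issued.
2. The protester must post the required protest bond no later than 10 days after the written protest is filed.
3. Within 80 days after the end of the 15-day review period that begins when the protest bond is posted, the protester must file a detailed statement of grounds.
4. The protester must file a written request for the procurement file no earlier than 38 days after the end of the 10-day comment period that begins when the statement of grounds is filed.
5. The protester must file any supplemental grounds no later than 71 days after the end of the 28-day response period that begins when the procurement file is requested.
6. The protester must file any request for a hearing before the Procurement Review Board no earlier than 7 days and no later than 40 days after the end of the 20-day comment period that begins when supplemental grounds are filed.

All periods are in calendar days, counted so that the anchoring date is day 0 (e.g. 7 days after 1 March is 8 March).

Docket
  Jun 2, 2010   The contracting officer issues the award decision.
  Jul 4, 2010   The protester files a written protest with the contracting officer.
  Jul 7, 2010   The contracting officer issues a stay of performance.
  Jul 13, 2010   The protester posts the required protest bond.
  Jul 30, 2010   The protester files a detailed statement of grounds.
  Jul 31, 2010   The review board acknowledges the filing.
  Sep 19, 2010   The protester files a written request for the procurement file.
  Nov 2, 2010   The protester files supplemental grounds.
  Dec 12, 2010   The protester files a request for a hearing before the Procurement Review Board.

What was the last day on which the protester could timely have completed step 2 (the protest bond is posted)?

Step 2 runs from Jul 4, 2010, when the written protest is filed. 10 days after Jul 4, 2010 is Jul 14, 2010.

Jul 14, 2010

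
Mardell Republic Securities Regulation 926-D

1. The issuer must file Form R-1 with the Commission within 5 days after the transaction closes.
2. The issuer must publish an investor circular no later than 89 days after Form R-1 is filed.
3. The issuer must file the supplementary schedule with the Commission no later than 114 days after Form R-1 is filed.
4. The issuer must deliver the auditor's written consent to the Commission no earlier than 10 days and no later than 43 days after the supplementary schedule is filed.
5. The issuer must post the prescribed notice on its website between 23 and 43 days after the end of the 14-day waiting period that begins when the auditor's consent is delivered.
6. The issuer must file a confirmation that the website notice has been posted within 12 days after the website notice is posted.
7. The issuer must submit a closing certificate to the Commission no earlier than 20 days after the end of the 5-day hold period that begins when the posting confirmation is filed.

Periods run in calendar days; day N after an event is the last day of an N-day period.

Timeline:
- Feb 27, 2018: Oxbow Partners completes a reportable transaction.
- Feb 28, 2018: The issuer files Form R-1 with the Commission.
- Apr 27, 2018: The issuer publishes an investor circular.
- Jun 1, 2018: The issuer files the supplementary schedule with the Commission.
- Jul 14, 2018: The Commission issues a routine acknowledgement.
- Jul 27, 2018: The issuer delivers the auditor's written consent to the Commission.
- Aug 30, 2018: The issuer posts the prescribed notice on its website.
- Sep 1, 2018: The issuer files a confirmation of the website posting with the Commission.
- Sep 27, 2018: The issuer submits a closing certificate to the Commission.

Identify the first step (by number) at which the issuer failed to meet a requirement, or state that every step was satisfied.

(1) due by Feb 27, 2018 + 5 days = Mar 4, 2018; Feb 28, 2018 is within that limit.
(2) due by Feb 28, 2018 + 89 days = May 28, 2018; completed Apr 27, 2018, before the deadline.
(3) due by Feb 28, 2018 + 114 days = Jun 22, 2018; completed Jun 1, 2018, before the deadline.
(4) the permitted window runs from Jun 1, 2018 + 10 = Jun 11, 2018 to Jun 1, 2018 + 43 = Jul 14, 2018; Jul 27, 2018 is 13 days past the end of the window.

Step 4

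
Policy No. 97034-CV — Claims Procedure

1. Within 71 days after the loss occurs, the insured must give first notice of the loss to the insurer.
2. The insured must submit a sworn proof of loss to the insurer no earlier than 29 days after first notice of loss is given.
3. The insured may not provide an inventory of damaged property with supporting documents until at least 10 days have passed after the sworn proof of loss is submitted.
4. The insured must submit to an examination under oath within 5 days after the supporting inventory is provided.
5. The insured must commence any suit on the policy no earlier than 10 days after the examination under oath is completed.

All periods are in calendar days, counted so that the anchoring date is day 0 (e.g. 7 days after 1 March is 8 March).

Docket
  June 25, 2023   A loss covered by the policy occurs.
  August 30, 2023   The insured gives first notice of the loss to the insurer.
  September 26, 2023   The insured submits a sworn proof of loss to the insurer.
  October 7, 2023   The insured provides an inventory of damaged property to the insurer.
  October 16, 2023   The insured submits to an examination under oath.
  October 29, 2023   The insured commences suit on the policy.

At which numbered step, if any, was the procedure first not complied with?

Step 1 — counting 71 days from June 25, 2023 (when the loss occurs) gives a deadline of September 4, 2023; August 30, 2023 is within that limit.
Step 2 — must wait 29 days from August 30, 2023 (when first notice of loss is given), so not before September 28, 2023; done September 26, 2023 — 2 days too early.
The analysis stops there.

Step 2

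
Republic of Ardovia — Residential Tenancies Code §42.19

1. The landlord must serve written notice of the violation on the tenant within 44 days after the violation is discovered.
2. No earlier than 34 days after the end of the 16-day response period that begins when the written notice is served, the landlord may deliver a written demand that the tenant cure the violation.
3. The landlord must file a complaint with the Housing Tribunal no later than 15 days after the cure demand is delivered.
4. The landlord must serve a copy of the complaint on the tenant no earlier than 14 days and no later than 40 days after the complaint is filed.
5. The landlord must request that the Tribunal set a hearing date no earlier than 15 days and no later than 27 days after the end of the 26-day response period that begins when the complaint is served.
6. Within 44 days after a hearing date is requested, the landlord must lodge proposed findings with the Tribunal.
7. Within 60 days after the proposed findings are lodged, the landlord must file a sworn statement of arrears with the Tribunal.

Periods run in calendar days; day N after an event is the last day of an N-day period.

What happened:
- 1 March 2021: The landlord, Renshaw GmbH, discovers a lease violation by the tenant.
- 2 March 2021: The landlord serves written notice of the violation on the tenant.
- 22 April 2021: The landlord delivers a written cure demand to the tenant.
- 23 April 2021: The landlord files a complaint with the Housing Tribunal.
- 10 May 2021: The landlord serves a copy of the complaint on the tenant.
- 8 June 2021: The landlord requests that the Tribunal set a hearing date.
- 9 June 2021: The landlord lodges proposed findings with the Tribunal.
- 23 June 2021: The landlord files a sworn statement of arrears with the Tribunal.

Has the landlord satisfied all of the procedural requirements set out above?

No

Step 1: 44 days after 1 March 2021 (when the violation is discovered) is 14 April 2021; done 2 March 2021 — timely.
Step 2: the earliest permitted date is 34 days after 18 March 2021 (end of the 16-day response period, which began when the written notice is served on 2 March 2021), i.e. 21 April 2021; done 22 April 2021, after the minimum wait.
Step 3: 15 days after 22 April 2021 (when the cure demand is delivered) is 7 May 2021; done 23 April 2021 — timely.
Step 4: the window is 14–40 days after 23 April 2021 (when the complaint is filed), so 7 May 2021 through 2 June 2021; done 10 May 2021, which is between those dates.
Step 5: the window is 15–27 days after 5 June 2021 (end of the 26-day response period, which began when the complaint is served on 10 May 2021), so 20 June 2021 through 2 July 2021; done 8 June 2021 — 12 days before the window opened.
The procedure was therefore not followed at step 5.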